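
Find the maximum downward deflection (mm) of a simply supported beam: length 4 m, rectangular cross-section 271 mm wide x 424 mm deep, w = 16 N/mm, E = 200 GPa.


I = 271 * 424^3 / 12 = 1721415125.33 mm^4
L = 4000.0 mm, w = 16 N/mm, E = 200000.0 MPa
delta = 5 * w * L^4 / (384 * E * I)
= 5 * 16 * 4000.0^4 / (384 * 200000.0 * 1721415125.33)
= 0.1549 mm

0.1549 mm


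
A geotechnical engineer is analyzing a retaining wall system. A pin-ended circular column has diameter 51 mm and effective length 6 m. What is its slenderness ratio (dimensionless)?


Radius of gyration r = d / 4 = 51 / 4 = 12.75 mm
L_eff = 6000.0 mm
Slenderness ratio = L / r = 6000.0 / 12.75 = 470.59 (dimensionless)

470.59 (dimensionless)


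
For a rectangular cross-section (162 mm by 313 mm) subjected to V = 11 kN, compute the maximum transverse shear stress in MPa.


A = b * h = 162 * 313 = 50706 mm^2
V = 11 kN = 11000.0 N
tau_max = 1.5 * V / A = 1.5 * 11000.0 / 50706
= 0.3254 MPa

0.3254 MPa


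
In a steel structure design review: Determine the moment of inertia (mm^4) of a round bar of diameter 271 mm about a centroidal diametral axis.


r = d / 2 = 271 / 2 = 135.5 mm
I = pi * r^4 / 4 = pi * 135.5^4 / 4
= 264756762.74 mm^4

264756762.74 mm^4


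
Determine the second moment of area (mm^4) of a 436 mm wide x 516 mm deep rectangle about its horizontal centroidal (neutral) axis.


I = b * h^3 / 12
= 436 * 516^3 / 12
= 436 * 137388096 / 12
= 4991767488.0 mm^4

4991767488.0 mm^4


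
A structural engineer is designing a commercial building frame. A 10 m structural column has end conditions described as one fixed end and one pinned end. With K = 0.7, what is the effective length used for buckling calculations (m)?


L_eff = K * L
= 0.7 * 10
= 7.0 m

7.0 m


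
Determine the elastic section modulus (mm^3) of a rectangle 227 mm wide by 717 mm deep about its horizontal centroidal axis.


S = b * h^2 / 6
= 227 * 717^2 / 6
= 227 * 514089 / 6
= 19449700.5 mm^3

19449700.5 mm^3


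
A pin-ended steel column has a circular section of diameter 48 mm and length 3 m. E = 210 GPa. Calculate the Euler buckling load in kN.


I = pi * d^4 / 64 = 260576.26 mm^4
L = 3000.0 mm
P_cr = pi^2 * E * I / L^2
= 9.8696 * 210000.0 * 260576.26 / 3000.0^2
= 60008.31 N = 60.0083 kN

60.0083 kN


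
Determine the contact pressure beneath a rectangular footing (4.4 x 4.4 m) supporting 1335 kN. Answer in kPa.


A = 4.4 * 4.4 = 19.36 m^2
q = P / A = 1335 / 19.36
= 68.9566 kPa

68.9566 kPa


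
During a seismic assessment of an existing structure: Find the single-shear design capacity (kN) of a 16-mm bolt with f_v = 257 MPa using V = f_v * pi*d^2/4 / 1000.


A = pi * d^2 / 4 = pi * 16^2 / 4 = 201.0619 mm^2
V = f_v * A / 1000 = 257 * 201.0619 / 1000
= 51.6729 kN

51.6729 kN


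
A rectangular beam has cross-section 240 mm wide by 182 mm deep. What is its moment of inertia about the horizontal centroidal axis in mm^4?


I = b * h^3 / 12
= 240 * 182^3 / 12
= 240 * 6028568 / 12
= 120571360.0 mm^4

120571360.0 mm^4


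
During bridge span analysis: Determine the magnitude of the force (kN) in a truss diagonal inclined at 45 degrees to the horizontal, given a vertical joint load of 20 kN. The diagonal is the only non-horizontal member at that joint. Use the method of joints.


At the joint, only the diagonal has a vertical component, so vertical equilibrium gives:
F * sin(45) = 20
F = 20 / sin(45)
= 20 / 0.707107
= 28.28 kN

28.28 kN


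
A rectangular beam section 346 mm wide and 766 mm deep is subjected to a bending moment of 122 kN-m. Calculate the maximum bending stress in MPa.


I = b * h^3 / 12 = 346 * 766^3 / 12 = 12959288601.33 mm^4
y = h / 2 = 766 / 2 = 383.0 mm
M = 122 kN-m = 122000000.0 N-mm
sigma = M * y / I = 122000000.0 * 383.0 / 12959288601.33
= 3.61 MPa

3.61 MPa


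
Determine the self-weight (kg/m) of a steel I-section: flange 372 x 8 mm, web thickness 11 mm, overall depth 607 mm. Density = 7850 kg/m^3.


A_flanges = 2 * 372 * 8 = 5952 mm^2
A_web = (607 - 2 * 8) * 11 = 6501 mm^2
A_total = 5952 + 6501 = 12453 mm^2 = 0.012453 m^2
Weight = rho * A = 7850 * 0.012453 = 97.7561 kg/m

97.7561 kg/m


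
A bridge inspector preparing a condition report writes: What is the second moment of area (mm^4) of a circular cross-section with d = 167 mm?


r = d / 2 = 167 / 2 = 83.5 mm
I = pi * r^4 / 4 = pi * 83.5^4 / 4
= 38179987.63 mm^4

38179987.63 mm^4


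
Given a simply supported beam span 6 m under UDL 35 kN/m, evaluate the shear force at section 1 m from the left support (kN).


R_A = w * L / 2 = 35 * 6 / 2 = 105.0 kN
V(x) = R_A - w * x = 105.0 - 35 * 1
= 70.0 kN

70.0 kN


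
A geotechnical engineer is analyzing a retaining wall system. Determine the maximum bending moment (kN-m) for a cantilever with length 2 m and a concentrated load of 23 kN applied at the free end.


For a cantilever with a point load at the free end:
M_max = P * L = 23 * 2 = 46 kN-m

46 kN-m


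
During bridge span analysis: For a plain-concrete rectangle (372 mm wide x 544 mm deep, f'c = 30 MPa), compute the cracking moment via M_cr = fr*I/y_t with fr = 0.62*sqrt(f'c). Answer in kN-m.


fr = 0.62 * sqrt(30) = 0.62 * 5.4772 = 3.3959 MPa
I = 372 * 544^3 / 12 = 4990664704.0 mm^4
y_t = 272.0 mm
M_cr = fr * I / y_t = 3.3959 * 4990664704.0 / 272.0 N-mm
= 62.3077 kN-m

62.3077 kN-m


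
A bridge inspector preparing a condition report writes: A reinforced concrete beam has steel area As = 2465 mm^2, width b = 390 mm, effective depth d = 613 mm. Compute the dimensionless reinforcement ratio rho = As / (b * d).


rho = As / (b * d)
= 2465 / (390 * 613)
= 2465 / 239070
= 0.010311 (dimensionless)

0.010311 (dimensionless)


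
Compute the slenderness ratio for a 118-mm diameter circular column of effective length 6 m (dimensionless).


Radius of gyration r = d / 4 = 118 / 4 = 29.5 mm
L_eff = 6000.0 mm
Slenderness ratio = L / r = 6000.0 / 29.5 = 203.39 (dimensionless)

203.39 (dimensionless)


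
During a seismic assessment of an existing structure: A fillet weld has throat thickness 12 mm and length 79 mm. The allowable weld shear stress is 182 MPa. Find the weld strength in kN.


Strength = throat * length * allowable stress
= 12 * 79 * 182 N
= 172536 N
= 172.54 kN

172.54 kN


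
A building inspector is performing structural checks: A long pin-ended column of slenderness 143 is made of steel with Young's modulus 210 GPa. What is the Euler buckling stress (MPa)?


sigma_cr = pi^2 * E / lambda^2
= 9.8696 * 210000.0 / 143^2
= 9.8696 * 210000.0 / 20449
= 101.3554 MPa

101.3554 MPa


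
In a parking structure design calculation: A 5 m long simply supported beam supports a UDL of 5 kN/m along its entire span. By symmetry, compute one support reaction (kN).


Total load = w * L = 5 * 5 = 25 kN
By symmetry, each reaction R = total / 2 = 25 / 2 = 12.5 kN

12.5 kN


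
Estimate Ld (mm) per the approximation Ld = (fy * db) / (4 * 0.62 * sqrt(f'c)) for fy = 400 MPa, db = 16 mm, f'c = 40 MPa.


Ld = (fy * db) / (4 * 0.62 * sqrt(f'c))
= (400 * 16) / (4 * 0.62 * sqrt(40))
= 6400 / 15.6849
= 408.04 mm

408.04 mm


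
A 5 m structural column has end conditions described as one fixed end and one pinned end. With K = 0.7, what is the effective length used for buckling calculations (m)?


L_eff = K * L
= 0.7 * 5
= 3.5 m

3.5 m


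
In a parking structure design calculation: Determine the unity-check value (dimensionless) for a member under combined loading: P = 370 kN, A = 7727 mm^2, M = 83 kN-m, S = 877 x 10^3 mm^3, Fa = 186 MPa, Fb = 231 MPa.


f_a = P / A = 370000.0 / 7727 = 47.884 MPa
f_b = M / S = 83000000.0 / 877000.0 = 94.6408 MPa
Ratio = f_a / Fa + f_b / Fb
= 47.884 / 186 + 94.6408 / 231
= 0.6671 (dimensionless)

0.6671 (dimensionless)


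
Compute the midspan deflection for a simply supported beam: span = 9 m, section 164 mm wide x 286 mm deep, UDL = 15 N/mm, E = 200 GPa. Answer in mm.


I = 164 * 286^3 / 12 = 319713298.67 mm^4
L = 9000.0 mm, w = 15 N/mm, E = 200000.0 MPa
delta = 5 * w * L^4 / (384 * E * I)
= 5 * 15 * 9000.0^4 / (384 * 200000.0 * 319713298.67)
= 20.0405 mm

20.0405 mm


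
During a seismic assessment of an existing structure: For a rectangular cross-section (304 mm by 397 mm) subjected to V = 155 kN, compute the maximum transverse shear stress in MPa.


A = b * h = 304 * 397 = 120688 mm^2
V = 155 kN = 155000.0 N
tau_max = 1.5 * V / A = 1.5 * 155000.0 / 120688
= 1.9265 MPa

1.9265 MPa


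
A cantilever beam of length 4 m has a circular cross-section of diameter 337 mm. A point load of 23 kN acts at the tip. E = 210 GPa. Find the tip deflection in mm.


I = pi * d^4 / 64 = pi * 337^4 / 64 = 633125057.57 mm^4
L = 4000.0 mm, P = 23000.0 N, E = 210000.0 MPa
delta = P * L^3 / (3 * E * I)
= 23000.0 * 4000.0^3 / (3 * 210000.0 * 633125057.57)
= 3.6904 mm

3.6904 mm


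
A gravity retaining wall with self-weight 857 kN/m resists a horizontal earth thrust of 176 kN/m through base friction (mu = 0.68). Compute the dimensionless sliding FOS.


Resisting force = mu * W = 0.68 * 857 = 582.76 kN/m
FOS = Resisting / Driving = 582.76 / 176
= 3.3111 (dimensionless)

3.3111 (dimensionless)


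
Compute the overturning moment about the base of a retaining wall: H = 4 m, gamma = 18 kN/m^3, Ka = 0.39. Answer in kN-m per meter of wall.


Pa = 0.5 * Ka * gamma * H^2
= 0.5 * 0.39 * 18 * 4^2
= 56.16 kN/m
Arm = H / 3 = 4 / 3 = 1.3333 m
Mo = Pa * arm = Pa * H / 3 = 56.16 * 4 / 3 = 74.88 kN-m/m

74.88 kN-m/m


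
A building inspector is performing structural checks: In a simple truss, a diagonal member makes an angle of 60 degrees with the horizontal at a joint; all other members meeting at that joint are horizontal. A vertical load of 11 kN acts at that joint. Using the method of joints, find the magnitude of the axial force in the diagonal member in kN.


At the joint, only the diagonal has a vertical component, so vertical equilibrium gives:
F * sin(60) = 11
F = 11 / sin(60)
= 11 / 0.866025
= 12.7 kN

12.7 kN


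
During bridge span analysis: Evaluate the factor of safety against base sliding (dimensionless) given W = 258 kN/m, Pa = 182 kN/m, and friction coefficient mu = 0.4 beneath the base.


Resisting force = mu * W = 0.4 * 258 = 103.2 kN/m
FOS = Resisting / Driving = 103.2 / 182
= 0.567 (dimensionless)

0.567 (dimensionless)


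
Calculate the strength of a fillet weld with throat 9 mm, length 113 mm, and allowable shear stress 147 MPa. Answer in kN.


Strength = throat * length * allowable stress
= 9 * 113 * 147 N
= 149499 N
= 149.5 kN

149.5 kN


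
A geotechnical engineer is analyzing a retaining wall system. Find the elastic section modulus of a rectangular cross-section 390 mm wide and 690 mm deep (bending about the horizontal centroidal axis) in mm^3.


S = b * h^2 / 6
= 390 * 690^2 / 6
= 390 * 476100 / 6
= 30946500.0 mm^3

30946500.0 mm^3


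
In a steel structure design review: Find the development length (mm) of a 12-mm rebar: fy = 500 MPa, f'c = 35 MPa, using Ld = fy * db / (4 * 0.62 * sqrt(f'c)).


Ld = (fy * db) / (4 * 0.62 * sqrt(f'c))
= (500 * 12) / (4 * 0.62 * sqrt(35))
= 6000 / 14.6719
= 408.95 mm

408.95 mm


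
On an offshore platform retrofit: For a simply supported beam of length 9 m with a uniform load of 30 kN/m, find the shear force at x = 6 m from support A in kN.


R_A = w * L / 2 = 30 * 9 / 2 = 135.0 kN
V(x) = R_A - w * x = 135.0 - 30 * 6
= -45.0 kN

-45.0 kN


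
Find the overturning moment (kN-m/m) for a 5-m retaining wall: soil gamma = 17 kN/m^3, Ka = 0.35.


Pa = 0.5 * Ka * gamma * H^2
= 0.5 * 0.35 * 17 * 5^2
= 74.375 kN/m
Arm = H / 3 = 5 / 3 = 1.6667 m
Mo = Pa * arm = Pa * H / 3 = 74.375 * 5 / 3 = 123.9583 kN-m/m

123.9583 kN-m/m


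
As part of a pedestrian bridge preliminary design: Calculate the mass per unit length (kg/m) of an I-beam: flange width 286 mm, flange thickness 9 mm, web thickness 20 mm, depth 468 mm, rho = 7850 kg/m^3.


A_flanges = 2 * 286 * 9 = 5148 mm^2
A_web = (468 - 2 * 9) * 20 = 9000 mm^2
A_total = 5148 + 9000 = 14148 mm^2 = 0.014148 m^2
Weight = rho * A = 7850 * 0.014148 = 111.0618 kg/m

111.0618 kg/m


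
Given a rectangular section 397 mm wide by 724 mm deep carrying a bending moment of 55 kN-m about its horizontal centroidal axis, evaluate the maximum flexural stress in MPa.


I = b * h^3 / 12 = 397 * 724^3 / 12 = 12555238277.33 mm^4
y = h / 2 = 724 / 2 = 362.0 mm
M = 55 kN-m = 55000000.0 N-mm
sigma = M * y / I = 55000000.0 * 362.0 / 12555238277.33
= 1.59 MPa

1.59 MPa


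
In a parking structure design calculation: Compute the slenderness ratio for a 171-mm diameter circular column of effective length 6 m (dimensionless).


Radius of gyration r = d / 4 = 171 / 4 = 42.75 mm
L_eff = 6000.0 mm
Slenderness ratio = L / r = 6000.0 / 42.75 = 140.35 (dimensionless)

140.35 (dimensionless)


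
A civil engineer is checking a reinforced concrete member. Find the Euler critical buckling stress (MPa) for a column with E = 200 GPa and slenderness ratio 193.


sigma_cr = pi^2 * E / lambda^2
= 9.8696 * 200000.0 / 193^2
= 9.8696 * 200000.0 / 37249
= 52.9926 MPa

52.9926 MPa


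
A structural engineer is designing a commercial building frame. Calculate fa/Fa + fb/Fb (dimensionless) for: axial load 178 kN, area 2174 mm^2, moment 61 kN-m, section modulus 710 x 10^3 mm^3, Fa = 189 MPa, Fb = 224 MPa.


f_a = P / A = 178000.0 / 2174 = 81.8767 MPa
f_b = M / S = 61000000.0 / 710000.0 = 85.9155 MPa
Ratio = f_a / Fa + f_b / Fb
= 81.8767 / 189 + 85.9155 / 224
= 0.8168 (dimensionless)

0.8168 (dimensionless)


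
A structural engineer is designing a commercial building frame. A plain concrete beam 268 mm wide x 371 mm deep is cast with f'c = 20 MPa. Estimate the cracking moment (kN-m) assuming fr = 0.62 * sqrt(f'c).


fr = 0.62 * sqrt(20) = 0.62 * 4.4721 = 2.7727 MPa
I = 268 * 371^3 / 12 = 1140447445.67 mm^4
y_t = 185.5 mm
M_cr = fr * I / y_t = 2.7727 * 1140447445.67 / 185.5 N-mm
= 17.0466 kN-m

17.0466 kN-m


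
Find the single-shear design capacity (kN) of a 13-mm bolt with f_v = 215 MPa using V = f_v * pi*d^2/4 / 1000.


A = pi * d^2 / 4 = pi * 13^2 / 4 = 132.7323 mm^2
V = f_v * A / 1000 = 215 * 132.7323 / 1000
= 28.5374 kN

28.5374 kN


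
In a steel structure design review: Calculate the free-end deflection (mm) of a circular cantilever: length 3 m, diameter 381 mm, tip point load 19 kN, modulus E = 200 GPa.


I = pi * d^4 / 64 = pi * 381^4 / 64 = 1034355436.5 mm^4
L = 3000.0 mm, P = 19000.0 N, E = 200000.0 MPa
delta = P * L^3 / (3 * E * I)
= 19000.0 * 3000.0^3 / (3 * 200000.0 * 1034355436.5)
= 0.8266 mm

0.8266 mm


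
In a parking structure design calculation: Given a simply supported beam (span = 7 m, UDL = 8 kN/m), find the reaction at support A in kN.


Total load = w * L = 8 * 7 = 56 kN
By symmetry, each reaction R = total / 2 = 56 / 2 = 28.0 kN

28.0 kN


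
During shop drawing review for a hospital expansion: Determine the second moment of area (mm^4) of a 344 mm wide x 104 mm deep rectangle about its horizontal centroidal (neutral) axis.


I = b * h^3 / 12
= 344 * 104^3 / 12
= 344 * 1124864 / 12
= 32246101.33 mm^4

32246101.33 mm^4


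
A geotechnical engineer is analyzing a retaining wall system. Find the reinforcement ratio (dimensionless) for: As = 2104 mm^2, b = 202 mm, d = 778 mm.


rho = As / (b * d)
= 2104 / (202 * 778)
= 2104 / 157156
= 0.013388 (dimensionless)

0.013388 (dimensionless)


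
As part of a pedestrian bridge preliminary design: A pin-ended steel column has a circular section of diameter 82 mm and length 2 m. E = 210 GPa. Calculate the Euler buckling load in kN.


I = pi * d^4 / 64 = 2219347.5 mm^4
L = 2000.0 mm
P_cr = pi^2 * E * I / L^2
= 9.8696 * 210000.0 * 2219347.5 / 2000.0^2
= 1149964.3 N = 1149.9643 kN

1149.9643 kN


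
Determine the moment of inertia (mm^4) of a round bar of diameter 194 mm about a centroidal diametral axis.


r = d / 2 = 194 / 2 = 97.0 mm
I = pi * r^4 / 4 = pi * 97.0^4 / 4
= 69530734.7 mm^4

69530734.7 mm^4


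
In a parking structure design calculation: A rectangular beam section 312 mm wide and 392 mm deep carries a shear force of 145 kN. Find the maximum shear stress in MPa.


A = b * h = 312 * 392 = 122304 mm^2
V = 145 kN = 145000.0 N
tau_max = 1.5 * V / A = 1.5 * 145000.0 / 122304
= 1.7784 MPa

1.7784 MPa


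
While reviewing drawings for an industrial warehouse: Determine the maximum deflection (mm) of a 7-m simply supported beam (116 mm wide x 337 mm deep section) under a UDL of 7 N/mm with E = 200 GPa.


I = 116 * 337^3 / 12 = 369969945.67 mm^4
L = 7000.0 mm, w = 7 N/mm, E = 200000.0 MPa
delta = 5 * w * L^4 / (384 * E * I)
= 5 * 7 * 7000.0^4 / (384 * 200000.0 * 369969945.67)
= 2.9576 mm

2.9576 mm


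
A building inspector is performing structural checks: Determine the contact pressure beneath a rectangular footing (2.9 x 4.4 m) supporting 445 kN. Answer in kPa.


A = 2.9 * 4.4 = 12.76 m^2
q = P / A = 445 / 12.76
= 34.8746 kPa

34.8746 kPa


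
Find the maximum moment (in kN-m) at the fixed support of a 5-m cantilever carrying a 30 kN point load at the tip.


For a cantilever with a point load at the free end:
M_max = P * L = 30 * 5 = 150 kN-m

150 kN-m


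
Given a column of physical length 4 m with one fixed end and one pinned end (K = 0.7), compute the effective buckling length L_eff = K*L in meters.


L_eff = K * L
= 0.7 * 4
= 2.8 m

2.8 m


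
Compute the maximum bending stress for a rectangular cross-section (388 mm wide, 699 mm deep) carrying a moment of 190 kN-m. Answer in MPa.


I = b * h^3 / 12 = 388 * 699^3 / 12 = 11042871201.0 mm^4
y = h / 2 = 699 / 2 = 349.5 mm
M = 190 kN-m = 190000000.0 N-mm
sigma = M * y / I = 190000000.0 * 349.5 / 11042871201.0
= 6.01 MPa

6.01 MPa


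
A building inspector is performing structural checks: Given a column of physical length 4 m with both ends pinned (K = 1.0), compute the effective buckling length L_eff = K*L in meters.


L_eff = K * L
= 1.0 * 4
= 4.0 m

4.0 m


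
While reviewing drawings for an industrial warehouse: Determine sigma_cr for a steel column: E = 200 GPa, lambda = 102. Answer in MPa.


sigma_cr = pi^2 * E / lambda^2
= 9.8696 * 200000.0 / 102^2
= 9.8696 * 200000.0 / 10404
= 189.7271 MPa

189.7271 MPa


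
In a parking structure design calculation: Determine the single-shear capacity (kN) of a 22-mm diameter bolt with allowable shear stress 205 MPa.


A = pi * d^2 / 4 = pi * 22^2 / 4 = 380.1327 mm^2
V = f_v * A / 1000 = 205 * 380.1327 / 1000
= 77.9272 kN

77.9272 kN


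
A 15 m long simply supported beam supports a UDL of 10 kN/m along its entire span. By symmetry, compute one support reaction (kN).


Total load = w * L = 10 * 15 = 150 kN
By symmetry, each reaction R = total / 2 = 150 / 2 = 75.0 kN

75.0 kN


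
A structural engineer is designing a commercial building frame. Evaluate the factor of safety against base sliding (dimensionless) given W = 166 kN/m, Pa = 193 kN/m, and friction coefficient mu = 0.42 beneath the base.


Resisting force = mu * W = 0.42 * 166 = 69.72 kN/m
FOS = Resisting / Driving = 69.72 / 193
= 0.3612 (dimensionless)

0.3612 (dimensionless)


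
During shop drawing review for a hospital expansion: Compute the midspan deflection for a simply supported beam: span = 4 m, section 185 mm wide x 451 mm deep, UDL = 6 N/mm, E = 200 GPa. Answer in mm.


I = 185 * 451^3 / 12 = 1414230202.92 mm^4
L = 4000.0 mm, w = 6 N/mm, E = 200000.0 MPa
delta = 5 * w * L^4 / (384 * E * I)
= 5 * 6 * 4000.0^4 / (384 * 200000.0 * 1414230202.92)
= 0.0707 mm

0.0707 mm


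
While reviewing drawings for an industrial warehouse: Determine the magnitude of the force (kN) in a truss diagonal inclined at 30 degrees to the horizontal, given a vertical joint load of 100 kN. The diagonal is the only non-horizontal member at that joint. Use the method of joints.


At the joint, only the diagonal has a vertical component, so vertical equilibrium gives:
F * sin(30) = 100
F = 100 / sin(30)
= 100 / 0.5
= 200.0 kN

200.0 kN


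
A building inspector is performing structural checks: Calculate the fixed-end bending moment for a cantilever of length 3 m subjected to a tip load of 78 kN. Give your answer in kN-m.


For a cantilever with a point load at the free end:
M_max = P * L = 78 * 3 = 234 kN-m

234 kN-m


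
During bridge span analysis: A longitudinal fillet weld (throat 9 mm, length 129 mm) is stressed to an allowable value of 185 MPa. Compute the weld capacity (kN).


Strength = throat * length * allowable stress
= 9 * 129 * 185 N
= 214785 N
= 214.78 kN

214.78 kN


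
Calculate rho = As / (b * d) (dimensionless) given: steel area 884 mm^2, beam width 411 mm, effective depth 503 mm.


rho = As / (b * d)
= 884 / (411 * 503)
= 884 / 206733
= 0.004276 (dimensionless)

0.004276 (dimensionless)


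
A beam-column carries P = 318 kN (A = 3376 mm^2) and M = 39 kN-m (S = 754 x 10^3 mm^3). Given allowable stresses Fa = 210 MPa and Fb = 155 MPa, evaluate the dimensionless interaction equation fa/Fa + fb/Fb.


f_a = P / A = 318000.0 / 3376 = 94.1943 MPa
f_b = M / S = 39000000.0 / 754000.0 = 51.7241 MPa
Ratio = f_a / Fa + f_b / Fb
= 94.1943 / 210 + 51.7241 / 155
= 0.7822 (dimensionless)

0.7822 (dimensionless)


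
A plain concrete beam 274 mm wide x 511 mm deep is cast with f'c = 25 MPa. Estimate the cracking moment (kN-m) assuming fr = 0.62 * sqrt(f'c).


fr = 0.62 * sqrt(25) = 0.62 * 5.0 = 3.1 MPa
I = 274 * 511^3 / 12 = 3046716307.83 mm^4
y_t = 255.5 mm
M_cr = fr * I / y_t = 3.1 * 3046716307.83 / 255.5 N-mm
= 36.966 kN-m

36.966 kN-m


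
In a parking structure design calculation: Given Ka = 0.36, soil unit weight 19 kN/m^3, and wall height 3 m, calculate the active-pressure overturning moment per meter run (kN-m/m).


Pa = 0.5 * Ka * gamma * H^2
= 0.5 * 0.36 * 19 * 3^2
= 30.78 kN/m
Arm = H / 3 = 3 / 3 = 1.0 m
Mo = Pa * arm = Pa * H / 3 = 30.78 * 3 / 3 = 30.78 kN-m/m

30.78 kN-m/m


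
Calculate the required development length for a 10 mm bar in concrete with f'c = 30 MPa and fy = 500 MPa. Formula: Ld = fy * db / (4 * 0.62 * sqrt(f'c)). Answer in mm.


Ld = (fy * db) / (4 * 0.62 * sqrt(f'c))
= (500 * 10) / (4 * 0.62 * sqrt(30))
= 5000 / 13.5835
= 368.09 mm

368.09 mm


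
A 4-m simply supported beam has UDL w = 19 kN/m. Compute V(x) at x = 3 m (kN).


R_A = w * L / 2 = 19 * 4 / 2 = 38.0 kN
V(x) = R_A - w * x = 38.0 - 19 * 3
= -19.0 kN

-19.0 kN


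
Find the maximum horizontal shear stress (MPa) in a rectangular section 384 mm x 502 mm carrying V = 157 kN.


A = b * h = 384 * 502 = 192768 mm^2
V = 157 kN = 157000.0 N
tau_max = 1.5 * V / A = 1.5 * 157000.0 / 192768
= 1.2217 MPa

1.2217 MPa


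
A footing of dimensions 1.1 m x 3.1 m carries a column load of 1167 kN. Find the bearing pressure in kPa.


A = 1.1 * 3.1 = 3.41 m^2
q = P / A = 1167 / 3.41
= 342.2287 kPa

342.2287 kPa


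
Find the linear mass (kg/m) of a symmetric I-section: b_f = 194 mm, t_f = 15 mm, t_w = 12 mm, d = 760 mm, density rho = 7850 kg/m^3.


A_flanges = 2 * 194 * 15 = 5820 mm^2
A_web = (760 - 2 * 15) * 12 = 8760 mm^2
A_total = 5820 + 8760 = 14580 mm^2 = 0.014580 m^2
Weight = rho * A = 7850 * 0.014580 = 114.453 kg/m

114.453 kg/m


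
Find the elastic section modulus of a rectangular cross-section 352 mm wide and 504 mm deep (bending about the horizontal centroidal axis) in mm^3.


S = b * h^2 / 6
= 352 * 504^2 / 6
= 352 * 254016 / 6
= 14902272.0 mm^3

14902272.0 mm^3


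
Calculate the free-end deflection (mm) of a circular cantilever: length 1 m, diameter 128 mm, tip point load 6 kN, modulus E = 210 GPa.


I = pi * d^4 / 64 = pi * 128^4 / 64 = 13176794.63 mm^4
L = 1000.0 mm, P = 6000.0 N, E = 210000.0 MPa
delta = P * L^3 / (3 * E * I)
= 6000.0 * 1000.0^3 / (3 * 210000.0 * 13176794.63)
= 0.7228 mm

0.7228 mm


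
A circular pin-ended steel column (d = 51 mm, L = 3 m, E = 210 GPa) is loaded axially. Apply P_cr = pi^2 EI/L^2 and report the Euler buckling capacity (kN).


I = pi * d^4 / 64 = 332086.03 mm^4
L = 3000.0 mm
P_cr = pi^2 * E * I / L^2
= 9.8696 * 210000.0 * 332086.03 / 3000.0^2
= 76476.35 N = 76.4763 kN

76.4763 kN


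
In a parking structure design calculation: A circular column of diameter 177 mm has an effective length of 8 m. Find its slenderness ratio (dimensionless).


Radius of gyration r = d / 4 = 177 / 4 = 44.25 mm
L_eff = 8000.0 mm
Slenderness ratio = L / r = 8000.0 / 44.25 = 180.79 (dimensionless)

180.79 (dimensionless)


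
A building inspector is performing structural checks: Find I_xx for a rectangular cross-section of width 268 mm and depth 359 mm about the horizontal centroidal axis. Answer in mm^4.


I = b * h^3 / 12
= 268 * 359^3 / 12
= 268 * 46268279 / 12
= 1033324897.67 mm^4

1033324897.67 mm^4


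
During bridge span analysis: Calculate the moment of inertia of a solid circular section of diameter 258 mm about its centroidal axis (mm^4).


r = d / 2 = 258 / 2 = 129.0 mm
I = pi * r^4 / 4 = pi * 129.0^4 / 4
= 217494722.14 mm^4

217494722.14 mm^4


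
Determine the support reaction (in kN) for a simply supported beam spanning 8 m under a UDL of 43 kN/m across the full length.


Total load = w * L = 43 * 8 = 344 kN
By symmetry, each reaction R = total / 2 = 344 / 2 = 172.0 kN

172.0 kN


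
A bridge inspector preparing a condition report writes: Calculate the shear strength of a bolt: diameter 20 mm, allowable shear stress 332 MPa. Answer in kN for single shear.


A = pi * d^2 / 4 = pi * 20^2 / 4 = 314.1593 mm^2
V = f_v * A / 1000 = 332 * 314.1593 / 1000
= 104.3009 kN

104.3009 kN


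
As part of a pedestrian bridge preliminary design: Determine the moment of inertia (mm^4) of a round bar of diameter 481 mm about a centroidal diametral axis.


r = d / 2 = 481 / 2 = 240.5 mm
I = pi * r^4 / 4 = pi * 240.5^4 / 4
= 2627545251.71 mm^4

2627545251.71 mm^4


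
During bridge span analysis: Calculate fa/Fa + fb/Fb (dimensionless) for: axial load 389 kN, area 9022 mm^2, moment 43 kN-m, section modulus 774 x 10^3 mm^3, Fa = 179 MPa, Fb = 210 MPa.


f_a = P / A = 389000.0 / 9022 = 43.1168 MPa
f_b = M / S = 43000000.0 / 774000.0 = 55.5556 MPa
Ratio = f_a / Fa + f_b / Fb
= 43.1168 / 179 + 55.5556 / 210
= 0.5054 (dimensionless)

0.5054 (dimensionless)


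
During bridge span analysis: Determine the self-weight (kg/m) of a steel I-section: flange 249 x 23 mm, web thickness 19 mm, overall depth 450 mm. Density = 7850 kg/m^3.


A_flanges = 2 * 249 * 23 = 11454 mm^2
A_web = (450 - 2 * 23) * 19 = 7676 mm^2
A_total = 11454 + 7676 = 19130 mm^2 = 0.019130 m^2
Weight = rho * A = 7850 * 0.019130 = 150.1705 kg/m

150.1705 kg/m


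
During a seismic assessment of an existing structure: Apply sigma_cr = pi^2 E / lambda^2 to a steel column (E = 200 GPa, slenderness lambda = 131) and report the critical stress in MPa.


sigma_cr = pi^2 * E / lambda^2
= 9.8696 * 200000.0 / 131^2
= 9.8696 * 200000.0 / 17161
= 115.0237 MPa

115.0237 MPa


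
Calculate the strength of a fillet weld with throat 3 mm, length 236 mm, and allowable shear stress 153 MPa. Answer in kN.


Strength = throat * length * allowable stress
= 3 * 236 * 153 N
= 108324 N
= 108.32 kN

108.32 kN


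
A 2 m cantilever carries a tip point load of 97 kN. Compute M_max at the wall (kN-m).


For a cantilever with a point load at the free end:
M_max = P * L = 97 * 2 = 194 kN-m

194 kN-m


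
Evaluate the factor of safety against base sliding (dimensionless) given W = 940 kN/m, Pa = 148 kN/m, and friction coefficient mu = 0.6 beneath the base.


Resisting force = mu * W = 0.6 * 940 = 564.0 kN/m
FOS = Resisting / Driving = 564.0 / 148
= 3.8108 (dimensionless)

3.8108 (dimensionless)


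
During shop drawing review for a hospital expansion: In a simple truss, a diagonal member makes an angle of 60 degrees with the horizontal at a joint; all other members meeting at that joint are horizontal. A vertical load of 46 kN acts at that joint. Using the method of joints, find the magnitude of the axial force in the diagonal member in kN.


At the joint, only the diagonal has a vertical component, so vertical equilibrium gives:
F * sin(60) = 46
F = 46 / sin(60)
= 46 / 0.866025
= 53.12 kN

53.12 kN


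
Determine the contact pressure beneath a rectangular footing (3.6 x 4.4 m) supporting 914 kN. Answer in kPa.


A = 3.6 * 4.4 = 15.84 m^2
q = P / A = 914 / 15.84
= 57.702 kPa

57.702 kPa


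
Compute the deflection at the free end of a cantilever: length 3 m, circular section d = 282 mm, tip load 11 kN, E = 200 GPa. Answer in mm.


I = pi * d^4 / 64 = pi * 282^4 / 64 = 310431892.12 mm^4
L = 3000.0 mm, P = 11000.0 N, E = 200000.0 MPa
delta = P * L^3 / (3 * E * I)
= 11000.0 * 3000.0^3 / (3 * 200000.0 * 310431892.12)
= 1.5946 mm

1.5946 mm


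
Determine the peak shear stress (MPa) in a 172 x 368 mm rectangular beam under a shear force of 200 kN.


A = b * h = 172 * 368 = 63296 mm^2
V = 200 kN = 200000.0 N
tau_max = 1.5 * V / A = 1.5 * 200000.0 / 63296
= 4.7396 MPa

4.7396 MPa


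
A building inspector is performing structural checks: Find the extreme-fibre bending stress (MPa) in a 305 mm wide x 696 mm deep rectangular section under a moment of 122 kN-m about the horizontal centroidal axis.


I = b * h^3 / 12 = 305 * 696^3 / 12 = 8569319040.0 mm^4
y = h / 2 = 696 / 2 = 348.0 mm
M = 122 kN-m = 122000000.0 N-mm
sigma = M * y / I = 122000000.0 * 348.0 / 8569319040.0
= 4.95 MPa

4.95 MPa


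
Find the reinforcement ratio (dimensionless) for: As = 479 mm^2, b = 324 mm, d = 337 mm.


rho = As / (b * d)
= 479 / (324 * 337)
= 479 / 109188
= 0.004387 (dimensionless)

0.004387 (dimensionless)


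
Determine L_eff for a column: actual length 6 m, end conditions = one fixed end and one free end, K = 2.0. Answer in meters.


L_eff = K * L
= 2.0 * 6
= 12.0 m

12.0 m


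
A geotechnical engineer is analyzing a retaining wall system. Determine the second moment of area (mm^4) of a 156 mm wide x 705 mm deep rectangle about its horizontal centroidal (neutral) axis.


I = b * h^3 / 12
= 156 * 705^3 / 12
= 156 * 350402625 / 12
= 4555234125.0 mm^4

4555234125.0 mm^4


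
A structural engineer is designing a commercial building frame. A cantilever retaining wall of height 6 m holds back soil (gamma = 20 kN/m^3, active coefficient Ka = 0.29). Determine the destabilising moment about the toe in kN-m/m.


Pa = 0.5 * Ka * gamma * H^2
= 0.5 * 0.29 * 20 * 6^2
= 104.4 kN/m
Arm = H / 3 = 6 / 3 = 2.0 m
Mo = Pa * arm = Pa * H / 3 = 104.4 * 6 / 3 = 208.8 kN-m/m

208.8 kN-m/m


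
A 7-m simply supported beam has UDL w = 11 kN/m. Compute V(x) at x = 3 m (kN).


R_A = w * L / 2 = 11 * 7 / 2 = 38.5 kN
V(x) = R_A - w * x = 38.5 - 11 * 3
= 5.5 kN

5.5 kN


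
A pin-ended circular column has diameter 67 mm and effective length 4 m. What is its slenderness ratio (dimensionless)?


Radius of gyration r = d / 4 = 67 / 4 = 16.75 mm
L_eff = 4000.0 mm
Slenderness ratio = L / r = 4000.0 / 16.75 = 238.81 (dimensionless)

238.81 (dimensionless)


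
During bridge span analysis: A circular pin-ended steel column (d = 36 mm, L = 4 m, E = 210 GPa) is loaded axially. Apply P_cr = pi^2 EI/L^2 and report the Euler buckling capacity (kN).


I = pi * d^4 / 64 = 82447.96 mm^4
L = 4000.0 mm
P_cr = pi^2 * E * I / L^2
= 9.8696 * 210000.0 * 82447.96 / 4000.0^2
= 10680.19 N = 10.6802 kN

10.6802 kN


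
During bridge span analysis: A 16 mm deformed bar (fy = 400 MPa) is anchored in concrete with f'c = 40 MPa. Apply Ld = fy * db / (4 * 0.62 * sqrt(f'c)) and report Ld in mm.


Ld = (fy * db) / (4 * 0.62 * sqrt(f'c))
= (400 * 16) / (4 * 0.62 * sqrt(40))
= 6400 / 15.6849
= 408.04 mm

408.04 mm


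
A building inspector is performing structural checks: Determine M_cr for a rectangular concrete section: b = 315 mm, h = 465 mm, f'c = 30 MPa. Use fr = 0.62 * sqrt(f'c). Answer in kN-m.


fr = 0.62 * sqrt(30) = 0.62 * 5.4772 = 3.3959 MPa
I = 315 * 465^3 / 12 = 2639296406.25 mm^4
y_t = 232.5 mm
M_cr = fr * I / y_t = 3.3959 * 2639296406.25 / 232.5 N-mm
= 38.5494 kN-m

38.5494 kN-m


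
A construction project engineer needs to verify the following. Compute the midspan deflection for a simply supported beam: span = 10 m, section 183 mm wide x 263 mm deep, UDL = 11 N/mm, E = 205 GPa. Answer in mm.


I = 183 * 263^3 / 12 = 277419566.75 mm^4
L = 10000.0 mm, w = 11 N/mm, E = 205000.0 MPa
delta = 5 * w * L^4 / (384 * E * I)
= 5 * 11 * 10000.0^4 / (384 * 205000.0 * 277419566.75)
= 25.1849 mm

25.1849 mm


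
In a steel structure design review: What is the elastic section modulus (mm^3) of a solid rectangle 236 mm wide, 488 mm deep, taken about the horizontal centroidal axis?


S = b * h^2 / 6
= 236 * 488^2 / 6
= 236 * 238144 / 6
= 9366997.33 mm^3

9366997.33 mm^3


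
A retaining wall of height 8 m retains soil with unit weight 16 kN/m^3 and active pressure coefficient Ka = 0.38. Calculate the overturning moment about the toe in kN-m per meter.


Pa = 0.5 * Ka * gamma * H^2
= 0.5 * 0.38 * 16 * 8^2
= 194.56 kN/m
Arm = H / 3 = 8 / 3 = 2.6667 m
Mo = Pa * arm = Pa * H / 3 = 194.56 * 8 / 3 = 518.8267 kN-m/m

518.8267 kN-m/m


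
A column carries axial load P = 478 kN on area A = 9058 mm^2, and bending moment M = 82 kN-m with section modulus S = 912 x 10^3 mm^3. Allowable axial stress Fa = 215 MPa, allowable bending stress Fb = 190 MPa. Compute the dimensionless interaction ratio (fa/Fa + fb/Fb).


f_a = P / A = 478000.0 / 9058 = 52.771 MPa
f_b = M / S = 82000000.0 / 912000.0 = 89.9123 MPa
Ratio = f_a / Fa + f_b / Fb
= 52.771 / 215 + 89.9123 / 190
= 0.7187 (dimensionless)

0.7187 (dimensionless)


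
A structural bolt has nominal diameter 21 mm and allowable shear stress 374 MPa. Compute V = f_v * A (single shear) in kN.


A = pi * d^2 / 4 = pi * 21^2 / 4 = 346.3606 mm^2
V = f_v * A / 1000 = 374 * 346.3606 / 1000
= 129.5389 kN

129.5389 kN


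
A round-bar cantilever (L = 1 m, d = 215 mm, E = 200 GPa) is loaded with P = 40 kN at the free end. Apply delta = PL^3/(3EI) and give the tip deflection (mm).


I = pi * d^4 / 64 = pi * 215^4 / 64 = 104887501.03 mm^4
L = 1000.0 mm, P = 40000.0 N, E = 200000.0 MPa
delta = P * L^3 / (3 * E * I)
= 40000.0 * 1000.0^3 / (3 * 200000.0 * 104887501.03)
= 0.6356 mm

0.6356 mm


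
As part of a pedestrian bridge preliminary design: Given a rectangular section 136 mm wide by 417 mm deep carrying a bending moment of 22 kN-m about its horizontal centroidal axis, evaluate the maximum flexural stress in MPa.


I = b * h^3 / 12 = 136 * 417^3 / 12 = 821799414.0 mm^4
y = h / 2 = 417 / 2 = 208.5 mm
M = 22 kN-m = 22000000.0 N-mm
sigma = M * y / I = 22000000.0 * 208.5 / 821799414.0
= 5.58 MPa

5.58 MPa


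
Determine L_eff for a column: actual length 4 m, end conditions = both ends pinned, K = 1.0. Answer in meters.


L_eff = K * L
= 1.0 * 4
= 4.0 m

4.0 m


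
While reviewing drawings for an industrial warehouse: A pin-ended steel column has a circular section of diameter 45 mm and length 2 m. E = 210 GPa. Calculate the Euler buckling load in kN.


I = pi * d^4 / 64 = 201288.96 mm^4
L = 2000.0 mm
P_cr = pi^2 * E * I / L^2
= 9.8696 * 210000.0 * 201288.96 / 2000.0^2
= 104298.73 N = 104.2987 kN

104.2987 kN


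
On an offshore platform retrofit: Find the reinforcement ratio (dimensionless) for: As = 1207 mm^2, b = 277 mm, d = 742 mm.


rho = As / (b * d)
= 1207 / (277 * 742)
= 1207 / 205534
= 0.005873 (dimensionless)

0.005873 (dimensionless)


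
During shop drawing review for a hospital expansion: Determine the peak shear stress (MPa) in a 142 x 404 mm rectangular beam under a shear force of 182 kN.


A = b * h = 142 * 404 = 57368 mm^2
V = 182 kN = 182000.0 N
tau_max = 1.5 * V / A = 1.5 * 182000.0 / 57368
= 4.7588 MPa

4.7588 MPa


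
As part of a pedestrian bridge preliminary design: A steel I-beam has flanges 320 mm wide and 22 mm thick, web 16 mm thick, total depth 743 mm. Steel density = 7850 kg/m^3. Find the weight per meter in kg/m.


A_flanges = 2 * 320 * 22 = 14080 mm^2
A_web = (743 - 2 * 22) * 16 = 11184 mm^2
A_total = 14080 + 11184 = 25264 mm^2 = 0.025264 m^2
Weight = rho * A = 7850 * 0.025264 = 198.3224 kg/m

198.3224 kg/m


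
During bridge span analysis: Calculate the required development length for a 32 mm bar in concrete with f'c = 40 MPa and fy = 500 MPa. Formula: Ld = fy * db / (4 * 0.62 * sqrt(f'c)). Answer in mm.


Ld = (fy * db) / (4 * 0.62 * sqrt(f'c))
= (500 * 32) / (4 * 0.62 * sqrt(40))
= 16000 / 15.6849
= 1020.09 mm

1020.09 mm


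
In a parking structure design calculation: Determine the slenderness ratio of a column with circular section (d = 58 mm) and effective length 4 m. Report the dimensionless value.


Radius of gyration r = d / 4 = 58 / 4 = 14.5 mm
L_eff = 4000.0 mm
Slenderness ratio = L / r = 4000.0 / 14.5 = 275.86 (dimensionless)

275.86 (dimensionless)


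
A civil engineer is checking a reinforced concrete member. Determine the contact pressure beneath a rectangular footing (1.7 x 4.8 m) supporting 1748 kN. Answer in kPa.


A = 1.7 * 4.8 = 8.16 m^2
q = P / A = 1748 / 8.16
= 214.2157 kPa

214.2157 kPa


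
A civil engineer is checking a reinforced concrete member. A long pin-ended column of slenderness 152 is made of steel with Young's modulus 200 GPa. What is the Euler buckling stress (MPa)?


sigma_cr = pi^2 * E / lambda^2
= 9.8696 * 200000.0 / 152^2
= 9.8696 * 200000.0 / 23104
= 85.4363 MPa

85.4363 MPa


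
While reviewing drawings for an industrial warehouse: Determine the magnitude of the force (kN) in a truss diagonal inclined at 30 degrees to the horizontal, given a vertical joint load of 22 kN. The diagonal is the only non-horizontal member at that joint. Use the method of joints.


At the joint, only the diagonal has a vertical component, so vertical equilibrium gives:
F * sin(30) = 22
F = 22 / sin(30)
= 22 / 0.5
= 44.0 kN

44.0 kN


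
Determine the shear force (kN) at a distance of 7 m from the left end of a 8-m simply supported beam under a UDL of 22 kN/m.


R_A = w * L / 2 = 22 * 8 / 2 = 88.0 kN
V(x) = R_A - w * x = 88.0 - 22 * 7
= -66.0 kN

-66.0 kN


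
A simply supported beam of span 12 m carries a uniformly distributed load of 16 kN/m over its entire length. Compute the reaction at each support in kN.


Total load = w * L = 16 * 12 = 192 kN
By symmetry, each reaction R = total / 2 = 192 / 2 = 96.0 kN

96.0 kN


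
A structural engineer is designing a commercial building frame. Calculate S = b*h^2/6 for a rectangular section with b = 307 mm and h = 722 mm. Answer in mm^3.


S = b * h^2 / 6
= 307 * 722^2 / 6
= 307 * 521284 / 6
= 26672364.67 mm^3

26672364.67 mm^3


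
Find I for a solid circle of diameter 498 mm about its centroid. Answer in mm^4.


r = d / 2 = 498 / 2 = 249.0 mm
I = pi * r^4 / 4 = pi * 249.0^4 / 4
= 3019167930.26 mm^4

3019167930.26 mm^4


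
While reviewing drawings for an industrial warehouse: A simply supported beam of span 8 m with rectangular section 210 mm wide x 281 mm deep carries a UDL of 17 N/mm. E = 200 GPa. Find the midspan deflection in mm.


I = 210 * 281^3 / 12 = 388290717.5 mm^4
L = 8000.0 mm, w = 17 N/mm, E = 200000.0 MPa
delta = 5 * w * L^4 / (384 * E * I)
= 5 * 17 * 8000.0^4 / (384 * 200000.0 * 388290717.5)
= 11.6751 mm

11.6751 mm


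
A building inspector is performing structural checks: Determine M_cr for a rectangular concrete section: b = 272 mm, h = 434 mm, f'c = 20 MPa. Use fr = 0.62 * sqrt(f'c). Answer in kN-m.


fr = 0.62 * sqrt(20) = 0.62 * 4.4721 = 2.7727 MPa
I = 272 * 434^3 / 12 = 1852920757.33 mm^4
y_t = 217.0 mm
M_cr = fr * I / y_t = 2.7727 * 1852920757.33 / 217.0 N-mm
= 23.6758 kN-m

23.6758 kN-m


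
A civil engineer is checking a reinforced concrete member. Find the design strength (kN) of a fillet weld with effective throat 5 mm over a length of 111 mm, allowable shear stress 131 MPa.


Strength = throat * length * allowable stress
= 5 * 111 * 131 N
= 72705 N
= 72.7 kN

72.7 kN
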